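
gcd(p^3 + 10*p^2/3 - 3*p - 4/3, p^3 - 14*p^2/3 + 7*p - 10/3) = p - 1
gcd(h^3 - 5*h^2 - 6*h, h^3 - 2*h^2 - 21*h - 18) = h^2 - 5*h - 6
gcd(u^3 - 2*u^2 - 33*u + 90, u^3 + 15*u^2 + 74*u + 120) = u + 6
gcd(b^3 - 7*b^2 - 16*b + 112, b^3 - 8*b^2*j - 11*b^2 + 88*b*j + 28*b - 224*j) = b^2 - 11*b + 28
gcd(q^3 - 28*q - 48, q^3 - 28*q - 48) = q^3 - 28*q - 48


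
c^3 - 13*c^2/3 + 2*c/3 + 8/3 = (c - 4)*(c - 1)*(c + 2/3)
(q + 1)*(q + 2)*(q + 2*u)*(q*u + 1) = q^4*u + 2*q^3*u^2 + 3*q^3*u + q^3 + 6*q^2*u^2 + 4*q^2*u + 3*q^2 + 4*q*u^2 + 6*q*u + 2*q + 4*u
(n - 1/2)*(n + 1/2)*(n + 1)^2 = n^4 + 2*n^3 + 3*n^2/4 - n/2 - 1/4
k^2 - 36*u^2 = (k - 6*u)*(k + 6*u)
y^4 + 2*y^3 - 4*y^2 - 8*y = y*(y - 2)*(y + 2)^2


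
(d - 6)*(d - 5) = d^2 - 11*d + 30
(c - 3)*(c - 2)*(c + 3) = c^3 - 2*c^2 - 9*c + 18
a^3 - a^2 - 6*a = a*(a - 3)*(a + 2)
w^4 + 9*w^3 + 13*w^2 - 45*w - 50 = (w - 2)*(w + 1)*(w + 5)^2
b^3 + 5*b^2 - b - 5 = (b - 1)*(b + 1)*(b + 5)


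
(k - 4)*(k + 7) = k^2 + 3*k - 28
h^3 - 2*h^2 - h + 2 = (h - 2)*(h - 1)*(h + 1)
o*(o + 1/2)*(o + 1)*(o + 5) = o^4 + 13*o^3/2 + 8*o^2 + 5*o/2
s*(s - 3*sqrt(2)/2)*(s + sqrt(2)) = s^3 - sqrt(2)*s^2/2 - 3*s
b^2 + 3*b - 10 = (b - 2)*(b + 5)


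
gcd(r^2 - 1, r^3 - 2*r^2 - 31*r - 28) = r + 1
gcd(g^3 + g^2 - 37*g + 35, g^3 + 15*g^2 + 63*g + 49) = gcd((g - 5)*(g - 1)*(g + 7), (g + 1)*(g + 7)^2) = g + 7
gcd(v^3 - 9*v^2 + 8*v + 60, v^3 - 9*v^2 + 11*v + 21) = 1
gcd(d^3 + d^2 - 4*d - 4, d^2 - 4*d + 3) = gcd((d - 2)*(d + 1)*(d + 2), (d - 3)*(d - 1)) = 1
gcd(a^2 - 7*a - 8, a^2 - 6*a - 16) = a - 8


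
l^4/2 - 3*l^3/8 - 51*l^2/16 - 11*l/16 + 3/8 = (l/2 + 1)*(l - 3)*(l - 1/4)*(l + 1/2)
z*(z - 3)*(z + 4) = z^3 + z^2 - 12*z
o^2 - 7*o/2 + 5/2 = (o - 5/2)*(o - 1)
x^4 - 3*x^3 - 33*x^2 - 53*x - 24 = (x - 8)*(x + 1)^2*(x + 3)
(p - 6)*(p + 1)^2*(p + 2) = p^4 - 2*p^3 - 19*p^2 - 28*p - 12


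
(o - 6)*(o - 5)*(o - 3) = o^3 - 14*o^2 + 63*o - 90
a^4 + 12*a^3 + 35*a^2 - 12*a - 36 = (a - 1)*(a + 1)*(a + 6)^2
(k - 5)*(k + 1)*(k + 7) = k^3 + 3*k^2 - 33*k - 35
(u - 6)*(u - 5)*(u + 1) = u^3 - 10*u^2 + 19*u + 30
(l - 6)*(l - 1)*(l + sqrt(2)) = l^3 - 7*l^2 + sqrt(2)*l^2 - 7*sqrt(2)*l + 6*l + 6*sqrt(2)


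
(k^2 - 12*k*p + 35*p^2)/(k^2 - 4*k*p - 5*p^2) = (k - 7*p)/(k + p)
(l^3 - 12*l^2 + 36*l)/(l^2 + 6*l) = (l^2 - 12*l + 36)/(l + 6)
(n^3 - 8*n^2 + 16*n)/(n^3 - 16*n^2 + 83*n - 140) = n*(n - 4)/(n^2 - 12*n + 35)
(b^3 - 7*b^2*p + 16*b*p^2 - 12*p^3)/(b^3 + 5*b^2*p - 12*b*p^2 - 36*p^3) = (b^2 - 4*b*p + 4*p^2)/(b^2 + 8*b*p + 12*p^2)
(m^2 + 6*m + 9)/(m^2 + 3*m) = (m + 3)/m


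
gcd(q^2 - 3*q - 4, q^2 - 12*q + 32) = q - 4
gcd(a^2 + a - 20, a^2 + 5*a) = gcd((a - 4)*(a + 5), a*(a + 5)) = a + 5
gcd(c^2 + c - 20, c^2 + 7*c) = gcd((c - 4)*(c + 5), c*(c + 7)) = 1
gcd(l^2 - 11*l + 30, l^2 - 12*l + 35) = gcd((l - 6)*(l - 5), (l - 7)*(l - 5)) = l - 5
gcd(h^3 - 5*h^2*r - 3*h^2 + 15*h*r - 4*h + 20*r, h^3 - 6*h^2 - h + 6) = h + 1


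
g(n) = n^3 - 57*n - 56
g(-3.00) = 88.00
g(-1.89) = 44.98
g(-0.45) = -30.44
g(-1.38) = 20.03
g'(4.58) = 5.93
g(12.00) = 988.00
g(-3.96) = 107.62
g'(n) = 3*n^2 - 57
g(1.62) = -144.09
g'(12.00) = 375.00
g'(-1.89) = -46.28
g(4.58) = -220.99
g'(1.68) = -48.53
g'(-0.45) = -56.39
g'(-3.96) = -9.96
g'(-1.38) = -51.29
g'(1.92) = -45.94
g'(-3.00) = -30.00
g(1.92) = -158.36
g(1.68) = -147.02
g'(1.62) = -49.13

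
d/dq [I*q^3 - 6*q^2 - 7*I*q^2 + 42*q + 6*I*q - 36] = 3*I*q^2 - 12*q - 14*I*q + 42 + 6*I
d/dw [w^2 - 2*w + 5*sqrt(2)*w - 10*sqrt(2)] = 2*w - 2 + 5*sqrt(2)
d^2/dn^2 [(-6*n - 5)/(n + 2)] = 14/(n + 2)^3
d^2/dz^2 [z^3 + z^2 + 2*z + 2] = 6*z + 2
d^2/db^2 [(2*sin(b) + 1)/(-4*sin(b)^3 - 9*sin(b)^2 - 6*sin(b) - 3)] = 2*(64*sin(b)^7 + 180*sin(b)^6 + 87*sin(b)^5 - 336*sin(b)^4 - 537*sin(b)^3 - 225*sin(b)^2 + 36*sin(b) + 27)/(4*sin(b)^3 + 9*sin(b)^2 + 6*sin(b) + 3)^3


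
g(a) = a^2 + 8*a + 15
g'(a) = 2*a + 8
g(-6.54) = 5.45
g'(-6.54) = -5.08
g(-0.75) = 9.56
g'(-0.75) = 6.50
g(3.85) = 60.62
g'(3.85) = 15.70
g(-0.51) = 11.18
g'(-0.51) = 6.98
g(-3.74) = -0.93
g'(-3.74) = 0.52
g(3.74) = 58.91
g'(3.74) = 15.48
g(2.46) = 40.73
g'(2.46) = 12.92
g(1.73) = 31.83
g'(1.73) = 11.46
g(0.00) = 15.00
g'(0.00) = 8.00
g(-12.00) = 63.00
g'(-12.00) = -16.00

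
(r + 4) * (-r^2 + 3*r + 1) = -r^3 - r^2 + 13*r + 4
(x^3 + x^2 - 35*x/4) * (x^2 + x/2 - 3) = x^5 + 3*x^4/2 - 45*x^3/4 - 59*x^2/8 + 105*x/4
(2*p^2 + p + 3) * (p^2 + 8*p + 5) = 2*p^4 + 17*p^3 + 21*p^2 + 29*p + 15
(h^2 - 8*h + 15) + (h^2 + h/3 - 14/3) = 2*h^2 - 23*h/3 + 31/3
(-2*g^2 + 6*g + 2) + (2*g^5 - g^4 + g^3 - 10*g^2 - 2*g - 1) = 2*g^5 - g^4 + g^3 - 12*g^2 + 4*g + 1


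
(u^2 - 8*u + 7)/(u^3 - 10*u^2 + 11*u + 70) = (u - 1)/(u^2 - 3*u - 10)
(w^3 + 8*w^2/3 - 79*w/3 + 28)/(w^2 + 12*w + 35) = (w^2 - 13*w/3 + 4)/(w + 5)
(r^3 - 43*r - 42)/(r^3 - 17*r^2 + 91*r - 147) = (r^2 + 7*r + 6)/(r^2 - 10*r + 21)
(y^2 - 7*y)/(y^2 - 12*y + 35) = y/(y - 5)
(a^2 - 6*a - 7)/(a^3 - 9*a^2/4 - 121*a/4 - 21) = 4*(a + 1)/(4*a^2 + 19*a + 12)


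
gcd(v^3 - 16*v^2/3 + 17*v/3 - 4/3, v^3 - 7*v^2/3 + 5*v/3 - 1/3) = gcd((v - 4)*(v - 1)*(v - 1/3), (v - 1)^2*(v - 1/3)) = v^2 - 4*v/3 + 1/3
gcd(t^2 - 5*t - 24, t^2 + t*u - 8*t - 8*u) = t - 8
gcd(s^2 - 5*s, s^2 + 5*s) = s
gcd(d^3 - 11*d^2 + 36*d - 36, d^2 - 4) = d - 2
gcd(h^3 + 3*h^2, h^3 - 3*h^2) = h^2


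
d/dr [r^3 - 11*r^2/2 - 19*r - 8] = 3*r^2 - 11*r - 19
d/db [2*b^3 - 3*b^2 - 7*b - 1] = 6*b^2 - 6*b - 7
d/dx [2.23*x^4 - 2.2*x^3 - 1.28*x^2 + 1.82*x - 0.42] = 8.92*x^3 - 6.6*x^2 - 2.56*x + 1.82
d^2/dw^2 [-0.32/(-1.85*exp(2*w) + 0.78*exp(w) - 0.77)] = ((0.2496 - 2.368*exp(w))*(1.85*exp(2*w) - 0.78*exp(w) + 0.77) + 0.32*(3.7*exp(w) - 0.78)*(7.4*exp(w) - 1.56)*exp(w))*exp(w)/(1.85*exp(2*w) - 0.78*exp(w) + 0.77)^3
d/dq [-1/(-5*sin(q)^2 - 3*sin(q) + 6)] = -(10*sin(q) + 3)*cos(q)/(5*sin(q)^2 + 3*sin(q) - 6)^2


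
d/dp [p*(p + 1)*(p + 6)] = 3*p^2 + 14*p + 6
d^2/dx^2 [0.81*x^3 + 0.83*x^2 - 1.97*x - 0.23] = 4.86*x + 1.66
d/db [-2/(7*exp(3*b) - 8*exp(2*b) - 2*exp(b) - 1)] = (42*exp(2*b) - 32*exp(b) - 4)*exp(b)/(-7*exp(3*b) + 8*exp(2*b) + 2*exp(b) + 1)^2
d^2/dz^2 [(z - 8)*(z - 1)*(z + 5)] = 6*z - 8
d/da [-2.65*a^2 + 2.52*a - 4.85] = 2.52 - 5.3*a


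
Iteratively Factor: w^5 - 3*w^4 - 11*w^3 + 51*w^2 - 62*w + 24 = (w - 1)*(w^4 - 2*w^3 - 13*w^2 + 38*w - 24) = (w - 3)*(w - 1)*(w^3 + w^2 - 10*w + 8) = (w - 3)*(w - 1)*(w + 4)*(w^2 - 3*w + 2) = (w - 3)*(w - 2)*(w - 1)*(w + 4)*(w - 1)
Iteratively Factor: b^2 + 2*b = (b)*(b + 2)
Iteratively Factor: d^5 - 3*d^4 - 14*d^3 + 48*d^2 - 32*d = (d - 2)*(d^4 - d^3 - 16*d^2 + 16*d) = (d - 2)*(d - 1)*(d^3 - 16*d) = (d - 4)*(d - 2)*(d - 1)*(d^2 + 4*d) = d*(d - 4)*(d - 2)*(d - 1)*(d + 4)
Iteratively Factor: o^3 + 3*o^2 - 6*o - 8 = (o + 1)*(o^2 + 2*o - 8) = (o + 1)*(o + 4)*(o - 2)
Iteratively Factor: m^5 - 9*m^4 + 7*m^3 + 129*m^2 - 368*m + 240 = (m - 1)*(m^4 - 8*m^3 - m^2 + 128*m - 240) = (m - 1)*(m + 4)*(m^3 - 12*m^2 + 47*m - 60) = (m - 3)*(m - 1)*(m + 4)*(m^2 - 9*m + 20) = (m - 4)*(m - 3)*(m - 1)*(m + 4)*(m - 5)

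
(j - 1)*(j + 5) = j^2 + 4*j - 5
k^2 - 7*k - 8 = (k - 8)*(k + 1)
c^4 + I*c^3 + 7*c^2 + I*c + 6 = (c - 2*I)*(c - I)*(c + I)*(c + 3*I)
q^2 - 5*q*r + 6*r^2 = (q - 3*r)*(q - 2*r)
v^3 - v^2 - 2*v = v*(v - 2)*(v + 1)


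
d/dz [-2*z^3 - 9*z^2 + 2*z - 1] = -6*z^2 - 18*z + 2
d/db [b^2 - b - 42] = 2*b - 1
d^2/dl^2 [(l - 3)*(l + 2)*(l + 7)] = 6*l + 12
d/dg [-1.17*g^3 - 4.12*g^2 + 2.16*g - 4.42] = -3.51*g^2 - 8.24*g + 2.16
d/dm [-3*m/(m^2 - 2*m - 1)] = 3*(m^2 + 1)/(m^4 - 4*m^3 + 2*m^2 + 4*m + 1)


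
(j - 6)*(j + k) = j^2 + j*k - 6*j - 6*k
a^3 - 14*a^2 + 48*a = a*(a - 8)*(a - 6)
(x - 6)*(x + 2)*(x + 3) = x^3 - x^2 - 24*x - 36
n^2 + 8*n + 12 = (n + 2)*(n + 6)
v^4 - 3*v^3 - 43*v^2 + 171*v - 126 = (v - 6)*(v - 3)*(v - 1)*(v + 7)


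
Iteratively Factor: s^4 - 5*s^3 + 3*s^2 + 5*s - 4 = (s - 4)*(s^3 - s^2 - s + 1) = (s - 4)*(s - 1)*(s^2 - 1) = (s - 4)*(s - 1)*(s + 1)*(s - 1)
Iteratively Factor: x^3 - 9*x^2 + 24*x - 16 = (x - 4)*(x^2 - 5*x + 4) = (x - 4)^2*(x - 1)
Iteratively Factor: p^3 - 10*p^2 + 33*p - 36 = (p - 3)*(p^2 - 7*p + 12) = (p - 3)^2*(p - 4)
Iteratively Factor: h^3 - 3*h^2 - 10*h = (h)*(h^2 - 3*h - 10) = h*(h + 2)*(h - 5)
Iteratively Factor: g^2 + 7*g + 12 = (g + 4)*(g + 3)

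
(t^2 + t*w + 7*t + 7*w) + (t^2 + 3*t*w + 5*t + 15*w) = 2*t^2 + 4*t*w + 12*t + 22*w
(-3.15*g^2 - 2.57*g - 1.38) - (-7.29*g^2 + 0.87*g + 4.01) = 4.14*g^2 - 3.44*g - 5.39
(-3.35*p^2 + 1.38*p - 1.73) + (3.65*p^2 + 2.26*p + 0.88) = 0.3*p^2 + 3.64*p - 0.85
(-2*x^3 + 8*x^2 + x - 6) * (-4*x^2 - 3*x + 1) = 8*x^5 - 26*x^4 - 30*x^3 + 29*x^2 + 19*x - 6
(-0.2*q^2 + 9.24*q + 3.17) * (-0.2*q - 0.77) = 0.04*q^3 - 1.694*q^2 - 7.7488*q - 2.4409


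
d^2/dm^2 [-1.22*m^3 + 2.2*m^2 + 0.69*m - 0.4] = 4.4 - 7.32*m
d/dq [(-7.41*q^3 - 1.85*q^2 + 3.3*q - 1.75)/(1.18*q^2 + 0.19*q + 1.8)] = (-8.7438*q^4 - 2.8158*q^3 - 44.2595*q^2 - 2.53*q + 6.2725)/(1.3924*q^4 + 0.4484*q^3 + 4.2841*q^2 + 0.684*q + 3.24)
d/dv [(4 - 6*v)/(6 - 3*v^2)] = 2*(-3*v^2 + 4*v - 6)/(3*(v^4 - 4*v^2 + 4))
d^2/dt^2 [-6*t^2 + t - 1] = -12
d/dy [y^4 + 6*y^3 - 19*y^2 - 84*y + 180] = 4*y^3 + 18*y^2 - 38*y - 84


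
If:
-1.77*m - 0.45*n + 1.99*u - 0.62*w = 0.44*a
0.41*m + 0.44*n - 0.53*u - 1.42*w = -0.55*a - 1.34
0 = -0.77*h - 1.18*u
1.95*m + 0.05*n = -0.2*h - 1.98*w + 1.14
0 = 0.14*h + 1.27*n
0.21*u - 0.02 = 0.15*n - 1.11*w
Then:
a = -2.84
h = 0.25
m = 0.51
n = -0.03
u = -0.16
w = 0.05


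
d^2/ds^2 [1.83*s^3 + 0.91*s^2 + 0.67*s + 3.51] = 10.98*s + 1.82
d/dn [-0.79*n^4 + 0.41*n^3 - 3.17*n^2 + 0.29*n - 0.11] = -3.16*n^3 + 1.23*n^2 - 6.34*n + 0.29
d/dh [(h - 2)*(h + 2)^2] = (h + 2)*(3*h - 2)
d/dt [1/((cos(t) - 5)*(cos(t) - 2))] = (2*cos(t) - 7)*sin(t)/((cos(t) - 5)^2*(cos(t) - 2)^2)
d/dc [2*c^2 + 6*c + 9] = 4*c + 6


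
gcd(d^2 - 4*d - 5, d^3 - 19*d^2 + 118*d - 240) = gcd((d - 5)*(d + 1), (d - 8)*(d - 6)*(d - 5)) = d - 5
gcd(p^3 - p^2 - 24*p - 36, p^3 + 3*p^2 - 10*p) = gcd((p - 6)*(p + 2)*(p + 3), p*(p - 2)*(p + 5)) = 1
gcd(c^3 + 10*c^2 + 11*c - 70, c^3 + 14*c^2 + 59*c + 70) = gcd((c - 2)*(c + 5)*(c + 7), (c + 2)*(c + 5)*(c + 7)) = c^2 + 12*c + 35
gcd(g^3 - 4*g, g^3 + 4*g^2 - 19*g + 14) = g - 2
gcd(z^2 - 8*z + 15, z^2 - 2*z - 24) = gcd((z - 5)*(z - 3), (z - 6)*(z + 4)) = 1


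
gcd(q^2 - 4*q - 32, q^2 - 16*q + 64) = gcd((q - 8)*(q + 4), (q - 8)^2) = q - 8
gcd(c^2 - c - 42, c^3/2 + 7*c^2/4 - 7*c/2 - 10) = 1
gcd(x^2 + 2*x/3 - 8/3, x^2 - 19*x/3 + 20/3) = x - 4/3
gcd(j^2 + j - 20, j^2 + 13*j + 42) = 1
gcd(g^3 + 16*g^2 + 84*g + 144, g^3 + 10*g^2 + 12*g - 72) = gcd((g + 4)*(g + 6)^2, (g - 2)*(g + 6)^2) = g^2 + 12*g + 36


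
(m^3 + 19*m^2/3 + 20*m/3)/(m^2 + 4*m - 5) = m*(3*m + 4)/(3*(m - 1))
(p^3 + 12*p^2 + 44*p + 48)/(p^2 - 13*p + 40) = (p^3 + 12*p^2 + 44*p + 48)/(p^2 - 13*p + 40)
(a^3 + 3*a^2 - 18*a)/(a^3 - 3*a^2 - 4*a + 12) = a*(a + 6)/(a^2 - 4)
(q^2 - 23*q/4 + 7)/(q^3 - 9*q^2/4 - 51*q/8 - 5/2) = 2*(4*q - 7)/(8*q^2 + 14*q + 5)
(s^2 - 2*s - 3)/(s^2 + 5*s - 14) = (s^2 - 2*s - 3)/(s^2 + 5*s - 14)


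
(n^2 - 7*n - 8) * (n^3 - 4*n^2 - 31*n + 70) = n^5 - 11*n^4 - 11*n^3 + 319*n^2 - 242*n - 560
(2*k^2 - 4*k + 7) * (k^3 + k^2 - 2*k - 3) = 2*k^5 - 2*k^4 - k^3 + 9*k^2 - 2*k - 21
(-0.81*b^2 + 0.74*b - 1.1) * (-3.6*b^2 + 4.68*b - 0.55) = 2.916*b^4 - 6.4548*b^3 + 7.8687*b^2 - 5.555*b + 0.605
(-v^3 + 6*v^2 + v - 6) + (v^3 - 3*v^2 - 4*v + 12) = 3*v^2 - 3*v + 6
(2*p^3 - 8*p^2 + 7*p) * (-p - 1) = -2*p^4 + 6*p^3 + p^2 - 7*p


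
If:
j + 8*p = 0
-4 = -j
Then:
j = 4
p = -1/2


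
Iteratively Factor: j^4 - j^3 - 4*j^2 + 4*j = (j - 1)*(j^3 - 4*j) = j*(j - 1)*(j^2 - 4) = j*(j - 1)*(j + 2)*(j - 2)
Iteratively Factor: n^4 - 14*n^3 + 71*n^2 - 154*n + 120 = (n - 4)*(n^3 - 10*n^2 + 31*n - 30) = (n - 5)*(n - 4)*(n^2 - 5*n + 6) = (n - 5)*(n - 4)*(n - 3)*(n - 2)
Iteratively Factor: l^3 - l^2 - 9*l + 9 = (l - 1)*(l^2 - 9) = (l - 3)*(l - 1)*(l + 3)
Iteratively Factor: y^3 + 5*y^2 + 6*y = (y + 2)*(y^2 + 3*y) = y*(y + 2)*(y + 3)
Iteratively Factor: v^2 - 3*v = (v - 3)*(v)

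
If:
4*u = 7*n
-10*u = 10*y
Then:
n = -4*y/7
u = -y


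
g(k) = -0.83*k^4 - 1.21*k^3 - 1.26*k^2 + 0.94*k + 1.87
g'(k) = -3.32*k^3 - 3.63*k^2 - 2.52*k + 0.94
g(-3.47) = -86.34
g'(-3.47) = 104.69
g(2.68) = -70.77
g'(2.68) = -95.79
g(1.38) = -5.42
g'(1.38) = -18.18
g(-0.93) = 0.26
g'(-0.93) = 2.81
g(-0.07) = 1.80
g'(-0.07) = 1.10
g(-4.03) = -162.11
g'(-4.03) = 169.44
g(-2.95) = -43.66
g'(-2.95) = 62.02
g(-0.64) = 0.93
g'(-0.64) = 1.94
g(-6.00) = -863.45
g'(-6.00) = 602.50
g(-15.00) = -38230.73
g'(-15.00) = 10426.99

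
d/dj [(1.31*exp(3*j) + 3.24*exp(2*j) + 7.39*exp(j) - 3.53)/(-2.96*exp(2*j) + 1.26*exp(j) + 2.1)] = (-3.8776*exp(4*j) + 3.3012*exp(3*j) + 34.2098*exp(2*j) - 7.28959999999999*exp(j) + 19.9668)*exp(j)/(8.7616*exp(4*j) - 7.4592*exp(3*j) - 10.8444*exp(2*j) + 5.292*exp(j) + 4.41)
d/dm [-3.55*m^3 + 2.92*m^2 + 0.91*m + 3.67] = -10.65*m^2 + 5.84*m + 0.91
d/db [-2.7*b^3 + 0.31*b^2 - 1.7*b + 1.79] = -8.1*b^2 + 0.62*b - 1.7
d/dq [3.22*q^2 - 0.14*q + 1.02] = 6.44*q - 0.14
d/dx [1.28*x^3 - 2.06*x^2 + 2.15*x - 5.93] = 3.84*x^2 - 4.12*x + 2.15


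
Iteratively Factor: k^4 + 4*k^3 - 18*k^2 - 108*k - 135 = (k + 3)*(k^3 + k^2 - 21*k - 45) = (k + 3)^2*(k^2 - 2*k - 15) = (k + 3)^3*(k - 5)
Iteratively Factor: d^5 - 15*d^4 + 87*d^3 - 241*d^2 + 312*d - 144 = (d - 1)*(d^4 - 14*d^3 + 73*d^2 - 168*d + 144) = (d - 4)*(d - 1)*(d^3 - 10*d^2 + 33*d - 36) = (d - 4)^2*(d - 1)*(d^2 - 6*d + 9) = (d - 4)^2*(d - 3)*(d - 1)*(d - 3)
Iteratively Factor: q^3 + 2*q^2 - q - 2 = (q + 1)*(q^2 + q - 2) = (q - 1)*(q + 1)*(q + 2)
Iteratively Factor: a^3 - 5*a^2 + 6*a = (a - 3)*(a^2 - 2*a) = (a - 3)*(a - 2)*(a)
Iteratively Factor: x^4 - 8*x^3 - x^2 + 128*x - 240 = (x - 3)*(x^3 - 5*x^2 - 16*x + 80) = (x - 4)*(x - 3)*(x^2 - x - 20) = (x - 5)*(x - 4)*(x - 3)*(x + 4)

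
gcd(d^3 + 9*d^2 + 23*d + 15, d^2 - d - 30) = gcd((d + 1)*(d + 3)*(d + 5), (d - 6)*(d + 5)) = d + 5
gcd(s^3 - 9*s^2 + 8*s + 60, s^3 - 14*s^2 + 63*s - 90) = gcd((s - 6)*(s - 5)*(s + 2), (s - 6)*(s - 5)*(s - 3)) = s^2 - 11*s + 30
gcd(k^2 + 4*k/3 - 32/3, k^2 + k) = 1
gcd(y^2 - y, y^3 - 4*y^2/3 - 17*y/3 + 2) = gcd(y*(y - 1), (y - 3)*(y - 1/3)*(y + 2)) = 1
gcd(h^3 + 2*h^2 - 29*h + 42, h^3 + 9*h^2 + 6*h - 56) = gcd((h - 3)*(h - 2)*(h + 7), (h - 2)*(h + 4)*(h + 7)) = h^2 + 5*h - 14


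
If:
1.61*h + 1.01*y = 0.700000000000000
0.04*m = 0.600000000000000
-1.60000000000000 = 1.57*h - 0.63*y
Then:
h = -0.45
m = 15.00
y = 1.41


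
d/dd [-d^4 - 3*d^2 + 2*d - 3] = -4*d^3 - 6*d + 2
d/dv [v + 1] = 1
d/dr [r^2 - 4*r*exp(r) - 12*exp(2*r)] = -4*r*exp(r) + 2*r - 24*exp(2*r) - 4*exp(r)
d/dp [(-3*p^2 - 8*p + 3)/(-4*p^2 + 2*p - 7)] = 2*(-19*p^2 + 33*p + 25)/(16*p^4 - 16*p^3 + 60*p^2 - 28*p + 49)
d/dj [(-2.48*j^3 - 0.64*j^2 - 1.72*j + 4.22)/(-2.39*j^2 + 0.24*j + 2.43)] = (5.9272*j^4 - 1.1904*j^3 - 22.3436*j^2 + 17.0612*j - 5.1924)/(5.7121*j^4 - 1.1472*j^3 - 11.5578*j^2 + 1.1664*j + 5.9049)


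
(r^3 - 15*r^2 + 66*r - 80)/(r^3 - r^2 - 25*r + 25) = (r^2 - 10*r + 16)/(r^2 + 4*r - 5)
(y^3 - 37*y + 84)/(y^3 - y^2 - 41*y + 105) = (y - 4)/(y - 5)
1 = 1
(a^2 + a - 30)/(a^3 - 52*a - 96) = (a - 5)/(a^2 - 6*a - 16)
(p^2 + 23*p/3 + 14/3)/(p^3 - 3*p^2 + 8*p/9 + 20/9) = 3*(p + 7)/(3*p^2 - 11*p + 10)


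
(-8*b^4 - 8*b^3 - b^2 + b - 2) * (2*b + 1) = -16*b^5 - 24*b^4 - 10*b^3 + b^2 - 3*b - 2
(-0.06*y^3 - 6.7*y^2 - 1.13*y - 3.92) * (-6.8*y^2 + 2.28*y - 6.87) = 0.408*y^5 + 45.4232*y^4 - 7.1798*y^3 + 70.1086*y^2 - 1.1745*y + 26.9304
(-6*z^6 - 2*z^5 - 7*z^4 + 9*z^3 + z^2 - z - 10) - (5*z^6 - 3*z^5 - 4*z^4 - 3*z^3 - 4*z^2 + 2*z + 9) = -11*z^6 + z^5 - 3*z^4 + 12*z^3 + 5*z^2 - 3*z - 19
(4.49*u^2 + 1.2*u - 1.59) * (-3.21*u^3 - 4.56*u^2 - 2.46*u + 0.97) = -14.4129*u^5 - 24.3264*u^4 - 11.4135*u^3 + 8.6537*u^2 + 5.0754*u - 1.5423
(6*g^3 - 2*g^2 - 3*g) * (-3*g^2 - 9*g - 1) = -18*g^5 - 48*g^4 + 21*g^3 + 29*g^2 + 3*g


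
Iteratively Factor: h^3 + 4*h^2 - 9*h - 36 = (h + 3)*(h^2 + h - 12) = (h - 3)*(h + 3)*(h + 4)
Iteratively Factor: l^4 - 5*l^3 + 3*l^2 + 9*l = (l - 3)*(l^3 - 2*l^2 - 3*l) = (l - 3)*(l + 1)*(l^2 - 3*l) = l*(l - 3)*(l + 1)*(l - 3)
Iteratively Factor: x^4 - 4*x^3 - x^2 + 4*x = (x - 1)*(x^3 - 3*x^2 - 4*x) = (x - 4)*(x - 1)*(x^2 + x) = (x - 4)*(x - 1)*(x + 1)*(x)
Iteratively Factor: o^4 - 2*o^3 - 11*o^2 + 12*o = (o - 4)*(o^3 + 2*o^2 - 3*o) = (o - 4)*(o - 1)*(o^2 + 3*o) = o*(o - 4)*(o - 1)*(o + 3)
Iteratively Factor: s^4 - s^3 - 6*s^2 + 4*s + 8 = (s - 2)*(s^3 + s^2 - 4*s - 4) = (s - 2)*(s + 2)*(s^2 - s - 2) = (s - 2)*(s + 1)*(s + 2)*(s - 2)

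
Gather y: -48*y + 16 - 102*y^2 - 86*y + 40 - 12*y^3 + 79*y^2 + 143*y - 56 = -12*y^3 - 23*y^2 + 9*y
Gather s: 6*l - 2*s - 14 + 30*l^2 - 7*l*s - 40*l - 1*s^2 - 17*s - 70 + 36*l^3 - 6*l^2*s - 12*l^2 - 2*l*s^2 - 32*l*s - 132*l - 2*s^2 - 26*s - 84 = 36*l^3 + 18*l^2 - 166*l + s^2*(-2*l - 3) + s*(-6*l^2 - 39*l - 45) - 168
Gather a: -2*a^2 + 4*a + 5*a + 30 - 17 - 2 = -2*a^2 + 9*a + 11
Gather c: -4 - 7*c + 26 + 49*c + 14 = 42*c + 36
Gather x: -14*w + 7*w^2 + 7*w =7*w^2 - 7*w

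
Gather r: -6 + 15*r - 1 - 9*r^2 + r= -9*r^2 + 16*r - 7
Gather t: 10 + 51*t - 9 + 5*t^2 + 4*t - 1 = 5*t^2 + 55*t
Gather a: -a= -a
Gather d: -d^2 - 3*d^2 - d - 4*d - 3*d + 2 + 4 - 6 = -4*d^2 - 8*d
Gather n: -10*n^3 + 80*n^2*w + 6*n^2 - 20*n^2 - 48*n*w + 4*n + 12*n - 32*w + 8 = -10*n^3 + n^2*(80*w - 14) + n*(16 - 48*w) - 32*w + 8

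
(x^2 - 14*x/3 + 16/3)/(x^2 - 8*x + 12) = (x - 8/3)/(x - 6)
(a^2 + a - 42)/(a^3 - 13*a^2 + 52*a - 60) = (a + 7)/(a^2 - 7*a + 10)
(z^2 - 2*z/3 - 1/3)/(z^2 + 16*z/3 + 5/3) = (z - 1)/(z + 5)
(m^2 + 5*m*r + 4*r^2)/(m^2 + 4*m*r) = (m + r)/m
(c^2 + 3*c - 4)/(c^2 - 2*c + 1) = (c + 4)/(c - 1)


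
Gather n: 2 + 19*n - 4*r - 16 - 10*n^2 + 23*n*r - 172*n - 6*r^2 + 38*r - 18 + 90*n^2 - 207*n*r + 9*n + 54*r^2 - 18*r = 80*n^2 + n*(-184*r - 144) + 48*r^2 + 16*r - 32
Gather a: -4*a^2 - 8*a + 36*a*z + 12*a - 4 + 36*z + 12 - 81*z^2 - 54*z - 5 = -4*a^2 + a*(36*z + 4) - 81*z^2 - 18*z + 3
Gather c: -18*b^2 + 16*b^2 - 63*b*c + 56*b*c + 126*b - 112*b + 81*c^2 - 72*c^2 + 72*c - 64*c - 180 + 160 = -2*b^2 + 14*b + 9*c^2 + c*(8 - 7*b) - 20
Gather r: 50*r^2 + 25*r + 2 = 50*r^2 + 25*r + 2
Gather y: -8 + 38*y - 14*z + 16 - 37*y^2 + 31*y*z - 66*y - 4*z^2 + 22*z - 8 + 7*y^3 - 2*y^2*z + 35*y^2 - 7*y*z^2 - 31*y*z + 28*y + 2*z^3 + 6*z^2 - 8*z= 7*y^3 + y^2*(-2*z - 2) - 7*y*z^2 + 2*z^3 + 2*z^2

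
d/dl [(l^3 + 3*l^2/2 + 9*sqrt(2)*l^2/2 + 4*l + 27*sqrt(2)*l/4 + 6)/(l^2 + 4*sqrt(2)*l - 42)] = (4*l^4 + 32*sqrt(2)*l^3 - 376*l^2 - 3*sqrt(2)*l^2 - 1512*sqrt(2)*l - 552*l - 1230*sqrt(2) - 672)/(4*(l^4 + 8*sqrt(2)*l^3 - 52*l^2 - 336*sqrt(2)*l + 1764))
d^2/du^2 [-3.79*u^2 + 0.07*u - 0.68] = -7.58000000000000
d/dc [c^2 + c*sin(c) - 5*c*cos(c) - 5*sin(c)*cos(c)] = 5*c*sin(c) + c*cos(c) + 2*c + sin(c) - 5*cos(c) - 5*cos(2*c)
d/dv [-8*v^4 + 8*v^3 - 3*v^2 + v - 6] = -32*v^3 + 24*v^2 - 6*v + 1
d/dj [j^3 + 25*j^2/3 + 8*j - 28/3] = 3*j^2 + 50*j/3 + 8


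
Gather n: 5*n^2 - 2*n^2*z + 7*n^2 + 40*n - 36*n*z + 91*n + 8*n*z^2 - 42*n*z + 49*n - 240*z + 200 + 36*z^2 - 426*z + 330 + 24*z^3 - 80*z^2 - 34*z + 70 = n^2*(12 - 2*z) + n*(8*z^2 - 78*z + 180) + 24*z^3 - 44*z^2 - 700*z + 600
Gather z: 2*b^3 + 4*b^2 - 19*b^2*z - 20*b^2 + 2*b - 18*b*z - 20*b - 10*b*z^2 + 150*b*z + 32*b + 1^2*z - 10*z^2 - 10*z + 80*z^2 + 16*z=2*b^3 - 16*b^2 + 14*b + z^2*(70 - 10*b) + z*(-19*b^2 + 132*b + 7)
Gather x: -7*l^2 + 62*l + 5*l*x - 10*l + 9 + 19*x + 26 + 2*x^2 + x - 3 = -7*l^2 + 52*l + 2*x^2 + x*(5*l + 20) + 32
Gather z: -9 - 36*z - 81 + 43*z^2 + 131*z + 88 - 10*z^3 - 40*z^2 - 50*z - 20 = -10*z^3 + 3*z^2 + 45*z - 22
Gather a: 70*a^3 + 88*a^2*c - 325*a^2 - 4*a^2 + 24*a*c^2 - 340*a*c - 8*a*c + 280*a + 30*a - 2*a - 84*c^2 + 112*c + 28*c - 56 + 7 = 70*a^3 + a^2*(88*c - 329) + a*(24*c^2 - 348*c + 308) - 84*c^2 + 140*c - 49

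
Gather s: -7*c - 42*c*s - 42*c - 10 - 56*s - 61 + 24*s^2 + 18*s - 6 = -49*c + 24*s^2 + s*(-42*c - 38) - 77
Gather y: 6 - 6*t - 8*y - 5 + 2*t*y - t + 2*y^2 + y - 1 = -7*t + 2*y^2 + y*(2*t - 7)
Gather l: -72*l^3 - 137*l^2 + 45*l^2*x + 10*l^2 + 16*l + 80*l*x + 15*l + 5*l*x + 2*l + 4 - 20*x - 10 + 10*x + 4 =-72*l^3 + l^2*(45*x - 127) + l*(85*x + 33) - 10*x - 2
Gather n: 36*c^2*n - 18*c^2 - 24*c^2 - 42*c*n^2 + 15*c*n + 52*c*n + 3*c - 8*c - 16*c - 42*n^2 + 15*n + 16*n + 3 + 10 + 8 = -42*c^2 - 21*c + n^2*(-42*c - 42) + n*(36*c^2 + 67*c + 31) + 21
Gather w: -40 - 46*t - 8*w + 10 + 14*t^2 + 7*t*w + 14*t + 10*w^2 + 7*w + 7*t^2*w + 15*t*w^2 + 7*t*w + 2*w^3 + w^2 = 14*t^2 - 32*t + 2*w^3 + w^2*(15*t + 11) + w*(7*t^2 + 14*t - 1) - 30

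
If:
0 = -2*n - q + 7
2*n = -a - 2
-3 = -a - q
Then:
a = -3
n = 1/2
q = 6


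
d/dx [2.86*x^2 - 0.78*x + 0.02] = 5.72*x - 0.78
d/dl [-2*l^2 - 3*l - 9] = -4*l - 3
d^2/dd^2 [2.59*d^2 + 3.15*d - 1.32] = 5.18000000000000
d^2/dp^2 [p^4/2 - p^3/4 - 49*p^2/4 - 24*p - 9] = 6*p^2 - 3*p/2 - 49/2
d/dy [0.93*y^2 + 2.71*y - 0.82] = 1.86*y + 2.71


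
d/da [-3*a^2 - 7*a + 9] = -6*a - 7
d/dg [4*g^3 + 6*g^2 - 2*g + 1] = 12*g^2 + 12*g - 2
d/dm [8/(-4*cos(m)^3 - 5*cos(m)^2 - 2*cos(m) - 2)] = 16*(6*sin(m)^2 - 5*cos(m) - 7)*sin(m)/(4*cos(m)^3 + 5*cos(m)^2 + 2*cos(m) + 2)^2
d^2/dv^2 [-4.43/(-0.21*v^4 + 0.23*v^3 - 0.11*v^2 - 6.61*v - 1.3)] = ((-11.1636*v^2 + 6.1134*v - 0.9746)*(0.21*v^4 - 0.23*v^3 + 0.11*v^2 + 6.61*v + 1.3) + 4.43*(0.84*v^3 - 0.69*v^2 + 0.22*v + 6.61)*(1.68*v^3 - 1.38*v^2 + 0.44*v + 13.22))/(0.21*v^4 - 0.23*v^3 + 0.11*v^2 + 6.61*v + 1.3)^3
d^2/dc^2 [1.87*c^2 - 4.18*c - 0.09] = 3.74000000000000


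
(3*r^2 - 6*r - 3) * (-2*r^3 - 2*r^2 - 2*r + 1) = -6*r^5 + 6*r^4 + 12*r^3 + 21*r^2 - 3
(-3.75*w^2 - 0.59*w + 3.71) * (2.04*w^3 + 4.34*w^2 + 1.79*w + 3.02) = -7.65*w^5 - 17.4786*w^4 - 1.7047*w^3 + 3.7203*w^2 + 4.8591*w + 11.2042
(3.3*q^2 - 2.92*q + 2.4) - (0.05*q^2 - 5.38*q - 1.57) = 3.25*q^2 + 2.46*q + 3.97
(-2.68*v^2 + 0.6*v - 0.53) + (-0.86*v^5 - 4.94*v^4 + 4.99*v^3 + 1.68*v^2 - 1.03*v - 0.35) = -0.86*v^5 - 4.94*v^4 + 4.99*v^3 - 1.0*v^2 - 0.43*v - 0.88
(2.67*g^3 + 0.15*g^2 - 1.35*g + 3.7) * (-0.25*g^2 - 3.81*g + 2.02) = -0.6675*g^5 - 10.2102*g^4 + 5.1594*g^3 + 4.5215*g^2 - 16.824*g + 7.474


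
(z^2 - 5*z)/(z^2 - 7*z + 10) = z/(z - 2)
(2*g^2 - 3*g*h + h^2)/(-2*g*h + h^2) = (-g + h)/h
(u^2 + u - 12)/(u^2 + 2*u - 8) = (u - 3)/(u - 2)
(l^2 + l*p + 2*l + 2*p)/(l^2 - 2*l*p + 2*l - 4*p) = (-l - p)/(-l + 2*p)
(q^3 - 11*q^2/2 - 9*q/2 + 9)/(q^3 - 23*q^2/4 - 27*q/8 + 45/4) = 4*(q - 1)/(4*q - 5)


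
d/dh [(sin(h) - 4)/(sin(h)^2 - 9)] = (8*sin(h) + cos(h)^2 - 10)*cos(h)/(sin(h)^2 - 9)^2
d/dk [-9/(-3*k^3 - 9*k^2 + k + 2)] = 9*(-9*k^2 - 18*k + 1)/(3*k^3 + 9*k^2 - k - 2)^2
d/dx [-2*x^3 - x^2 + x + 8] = -6*x^2 - 2*x + 1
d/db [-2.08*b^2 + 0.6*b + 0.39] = 0.6 - 4.16*b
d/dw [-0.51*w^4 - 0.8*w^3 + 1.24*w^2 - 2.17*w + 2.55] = -2.04*w^3 - 2.4*w^2 + 2.48*w - 2.17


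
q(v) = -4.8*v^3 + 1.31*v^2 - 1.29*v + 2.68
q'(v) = -14.4*v^2 + 2.62*v - 1.29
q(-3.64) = 256.23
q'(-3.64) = -201.62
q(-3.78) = 285.52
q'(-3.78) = -216.95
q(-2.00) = 48.90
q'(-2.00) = -64.13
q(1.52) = -13.11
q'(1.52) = -30.58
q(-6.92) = 1664.93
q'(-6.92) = -708.98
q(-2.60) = 99.25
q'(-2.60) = -105.45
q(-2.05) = 52.18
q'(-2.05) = -67.18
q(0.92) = -1.14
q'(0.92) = -11.07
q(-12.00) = 8501.20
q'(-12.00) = -2106.33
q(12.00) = -8118.56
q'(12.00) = -2043.45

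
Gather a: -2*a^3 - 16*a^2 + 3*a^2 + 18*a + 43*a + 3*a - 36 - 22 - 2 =-2*a^3 - 13*a^2 + 64*a - 60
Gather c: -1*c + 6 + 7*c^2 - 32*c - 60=7*c^2 - 33*c - 54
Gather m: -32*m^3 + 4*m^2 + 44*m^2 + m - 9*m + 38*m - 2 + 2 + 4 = -32*m^3 + 48*m^2 + 30*m + 4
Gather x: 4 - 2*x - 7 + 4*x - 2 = 2*x - 5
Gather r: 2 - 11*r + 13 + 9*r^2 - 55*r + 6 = 9*r^2 - 66*r + 21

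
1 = 1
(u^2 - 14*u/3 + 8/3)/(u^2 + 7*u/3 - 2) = (u - 4)/(u + 3)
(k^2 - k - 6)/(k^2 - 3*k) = (k + 2)/k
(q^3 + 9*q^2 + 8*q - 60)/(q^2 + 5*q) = q + 4 - 12/q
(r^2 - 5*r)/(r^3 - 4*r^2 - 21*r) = (5 - r)/(-r^2 + 4*r + 21)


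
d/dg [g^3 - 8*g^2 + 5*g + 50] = 3*g^2 - 16*g + 5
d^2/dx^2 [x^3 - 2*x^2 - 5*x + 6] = 6*x - 4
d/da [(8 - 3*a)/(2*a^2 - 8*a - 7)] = (6*a^2 - 32*a + 85)/(4*a^4 - 32*a^3 + 36*a^2 + 112*a + 49)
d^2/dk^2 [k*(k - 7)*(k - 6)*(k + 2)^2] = 20*k^3 - 108*k^2 - 36*k + 232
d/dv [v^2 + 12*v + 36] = 2*v + 12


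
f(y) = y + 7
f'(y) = 1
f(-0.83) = 6.17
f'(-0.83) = 1.00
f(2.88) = 9.88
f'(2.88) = 1.00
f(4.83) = 11.83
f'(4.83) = 1.00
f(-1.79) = 5.21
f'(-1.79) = 1.00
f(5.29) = 12.29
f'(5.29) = 1.00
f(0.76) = 7.76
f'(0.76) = 1.00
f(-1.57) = 5.43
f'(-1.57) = 1.00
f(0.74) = 7.74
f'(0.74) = 1.00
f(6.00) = 13.00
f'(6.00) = 1.00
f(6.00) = 13.00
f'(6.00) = 1.00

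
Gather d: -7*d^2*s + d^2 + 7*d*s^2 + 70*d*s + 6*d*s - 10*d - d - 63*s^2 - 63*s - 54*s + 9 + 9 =d^2*(1 - 7*s) + d*(7*s^2 + 76*s - 11) - 63*s^2 - 117*s + 18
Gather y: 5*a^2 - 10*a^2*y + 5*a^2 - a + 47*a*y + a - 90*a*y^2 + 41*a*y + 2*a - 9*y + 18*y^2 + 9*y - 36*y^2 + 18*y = 10*a^2 + 2*a + y^2*(-90*a - 18) + y*(-10*a^2 + 88*a + 18)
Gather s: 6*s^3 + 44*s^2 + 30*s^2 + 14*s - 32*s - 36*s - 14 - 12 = 6*s^3 + 74*s^2 - 54*s - 26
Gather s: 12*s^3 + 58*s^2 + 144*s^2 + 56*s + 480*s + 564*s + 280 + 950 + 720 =12*s^3 + 202*s^2 + 1100*s + 1950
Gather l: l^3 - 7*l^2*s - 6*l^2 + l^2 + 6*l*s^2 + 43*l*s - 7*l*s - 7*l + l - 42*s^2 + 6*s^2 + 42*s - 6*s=l^3 + l^2*(-7*s - 5) + l*(6*s^2 + 36*s - 6) - 36*s^2 + 36*s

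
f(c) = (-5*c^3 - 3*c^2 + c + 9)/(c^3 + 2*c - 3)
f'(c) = (-3*c^2 - 2)*(-5*c^3 - 3*c^2 + c + 9)/(c^3 + 2*c - 3)^2 + (-15*c^2 - 6*c + 1)/(c^3 + 2*c - 3)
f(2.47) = -4.83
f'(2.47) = -0.43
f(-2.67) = -2.93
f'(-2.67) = 0.78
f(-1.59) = -1.95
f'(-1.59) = 0.85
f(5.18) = -5.20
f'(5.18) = -0.02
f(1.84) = -4.41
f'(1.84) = -1.05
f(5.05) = -5.20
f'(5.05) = -0.03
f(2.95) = -4.99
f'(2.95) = -0.25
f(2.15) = -4.66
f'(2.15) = -0.64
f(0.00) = -3.00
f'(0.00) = -2.33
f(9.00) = -5.20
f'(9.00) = 0.01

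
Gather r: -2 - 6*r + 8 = 6 - 6*r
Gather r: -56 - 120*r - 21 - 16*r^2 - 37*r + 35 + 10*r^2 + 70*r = -6*r^2 - 87*r - 42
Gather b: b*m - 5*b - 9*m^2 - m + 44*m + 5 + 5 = b*(m - 5) - 9*m^2 + 43*m + 10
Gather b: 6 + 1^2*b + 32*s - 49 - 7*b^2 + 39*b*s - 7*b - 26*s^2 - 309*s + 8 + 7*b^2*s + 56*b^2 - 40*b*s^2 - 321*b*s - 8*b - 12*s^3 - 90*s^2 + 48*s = b^2*(7*s + 49) + b*(-40*s^2 - 282*s - 14) - 12*s^3 - 116*s^2 - 229*s - 35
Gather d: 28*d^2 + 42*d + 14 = 28*d^2 + 42*d + 14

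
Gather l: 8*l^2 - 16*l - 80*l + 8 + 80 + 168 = 8*l^2 - 96*l + 256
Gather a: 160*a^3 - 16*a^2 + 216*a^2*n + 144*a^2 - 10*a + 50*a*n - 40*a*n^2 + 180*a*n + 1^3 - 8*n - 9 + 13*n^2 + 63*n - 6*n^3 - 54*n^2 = 160*a^3 + a^2*(216*n + 128) + a*(-40*n^2 + 230*n - 10) - 6*n^3 - 41*n^2 + 55*n - 8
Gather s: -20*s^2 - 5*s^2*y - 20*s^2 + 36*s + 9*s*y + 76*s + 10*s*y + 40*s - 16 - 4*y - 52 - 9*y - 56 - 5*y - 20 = s^2*(-5*y - 40) + s*(19*y + 152) - 18*y - 144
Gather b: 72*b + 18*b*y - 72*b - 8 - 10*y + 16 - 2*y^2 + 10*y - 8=18*b*y - 2*y^2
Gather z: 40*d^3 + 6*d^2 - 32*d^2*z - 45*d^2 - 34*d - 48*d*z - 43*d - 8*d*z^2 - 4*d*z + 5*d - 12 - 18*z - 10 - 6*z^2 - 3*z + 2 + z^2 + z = 40*d^3 - 39*d^2 - 72*d + z^2*(-8*d - 5) + z*(-32*d^2 - 52*d - 20) - 20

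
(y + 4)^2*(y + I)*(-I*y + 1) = -I*y^4 + 2*y^3 - 8*I*y^3 + 16*y^2 - 15*I*y^2 + 32*y + 8*I*y + 16*I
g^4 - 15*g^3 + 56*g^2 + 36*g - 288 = (g - 8)*(g - 6)*(g - 3)*(g + 2)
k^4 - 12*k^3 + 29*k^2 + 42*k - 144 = (k - 8)*(k - 3)^2*(k + 2)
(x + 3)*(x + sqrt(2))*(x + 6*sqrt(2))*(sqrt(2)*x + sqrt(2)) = sqrt(2)*x^4 + 4*sqrt(2)*x^3 + 14*x^3 + 15*sqrt(2)*x^2 + 56*x^2 + 42*x + 48*sqrt(2)*x + 36*sqrt(2)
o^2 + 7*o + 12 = (o + 3)*(o + 4)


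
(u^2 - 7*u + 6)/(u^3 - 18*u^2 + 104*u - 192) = (u - 1)/(u^2 - 12*u + 32)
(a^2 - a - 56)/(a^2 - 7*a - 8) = (a + 7)/(a + 1)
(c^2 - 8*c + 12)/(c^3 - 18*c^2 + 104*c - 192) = (c - 2)/(c^2 - 12*c + 32)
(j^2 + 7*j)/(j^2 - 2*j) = (j + 7)/(j - 2)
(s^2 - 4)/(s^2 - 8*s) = (s^2 - 4)/(s*(s - 8))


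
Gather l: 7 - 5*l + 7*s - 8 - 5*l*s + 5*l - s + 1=-5*l*s + 6*s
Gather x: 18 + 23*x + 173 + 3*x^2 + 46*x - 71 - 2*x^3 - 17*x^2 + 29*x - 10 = -2*x^3 - 14*x^2 + 98*x + 110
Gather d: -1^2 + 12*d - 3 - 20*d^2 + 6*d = -20*d^2 + 18*d - 4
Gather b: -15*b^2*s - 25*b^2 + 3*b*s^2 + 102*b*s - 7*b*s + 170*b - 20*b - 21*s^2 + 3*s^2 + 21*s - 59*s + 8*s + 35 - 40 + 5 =b^2*(-15*s - 25) + b*(3*s^2 + 95*s + 150) - 18*s^2 - 30*s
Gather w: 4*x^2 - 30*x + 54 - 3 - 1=4*x^2 - 30*x + 50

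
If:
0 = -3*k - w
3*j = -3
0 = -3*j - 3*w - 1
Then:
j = -1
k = -2/9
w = 2/3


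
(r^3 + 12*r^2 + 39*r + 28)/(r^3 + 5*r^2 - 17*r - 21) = (r + 4)/(r - 3)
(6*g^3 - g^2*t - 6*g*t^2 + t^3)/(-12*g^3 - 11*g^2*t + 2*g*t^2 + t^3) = (6*g^2 - 7*g*t + t^2)/(-12*g^2 + g*t + t^2)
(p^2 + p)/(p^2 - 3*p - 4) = p/(p - 4)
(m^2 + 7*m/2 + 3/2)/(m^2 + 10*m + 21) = (m + 1/2)/(m + 7)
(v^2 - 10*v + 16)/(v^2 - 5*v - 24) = (v - 2)/(v + 3)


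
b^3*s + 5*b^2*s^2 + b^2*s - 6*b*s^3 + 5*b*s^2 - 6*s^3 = (b - s)*(b + 6*s)*(b*s + s)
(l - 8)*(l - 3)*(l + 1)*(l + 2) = l^4 - 8*l^3 - 7*l^2 + 50*l + 48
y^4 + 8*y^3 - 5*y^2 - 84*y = y*(y - 3)*(y + 4)*(y + 7)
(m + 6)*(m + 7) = m^2 + 13*m + 42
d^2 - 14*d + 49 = (d - 7)^2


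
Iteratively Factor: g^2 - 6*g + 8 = (g - 2)*(g - 4)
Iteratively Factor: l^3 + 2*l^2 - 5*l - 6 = (l - 2)*(l^2 + 4*l + 3) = (l - 2)*(l + 1)*(l + 3)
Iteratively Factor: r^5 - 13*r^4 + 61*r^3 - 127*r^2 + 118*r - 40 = (r - 2)*(r^4 - 11*r^3 + 39*r^2 - 49*r + 20) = (r - 2)*(r - 1)*(r^3 - 10*r^2 + 29*r - 20) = (r - 2)*(r - 1)^2*(r^2 - 9*r + 20) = (r - 5)*(r - 2)*(r - 1)^2*(r - 4)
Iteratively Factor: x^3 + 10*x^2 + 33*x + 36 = (x + 4)*(x^2 + 6*x + 9) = (x + 3)*(x + 4)*(x + 3)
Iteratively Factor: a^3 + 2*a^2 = (a)*(a^2 + 2*a) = a*(a + 2)*(a)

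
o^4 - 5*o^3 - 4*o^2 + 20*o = o*(o - 5)*(o - 2)*(o + 2)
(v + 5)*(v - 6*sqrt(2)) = v^2 - 6*sqrt(2)*v + 5*v - 30*sqrt(2)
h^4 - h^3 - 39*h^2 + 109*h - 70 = (h - 5)*(h - 2)*(h - 1)*(h + 7)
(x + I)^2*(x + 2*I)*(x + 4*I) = x^4 + 8*I*x^3 - 21*x^2 - 22*I*x + 8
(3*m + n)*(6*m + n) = 18*m^2 + 9*m*n + n^2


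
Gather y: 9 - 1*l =9 - l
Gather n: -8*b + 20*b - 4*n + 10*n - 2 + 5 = 12*b + 6*n + 3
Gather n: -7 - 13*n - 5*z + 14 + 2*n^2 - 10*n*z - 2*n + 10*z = 2*n^2 + n*(-10*z - 15) + 5*z + 7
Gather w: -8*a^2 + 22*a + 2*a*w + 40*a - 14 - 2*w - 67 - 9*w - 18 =-8*a^2 + 62*a + w*(2*a - 11) - 99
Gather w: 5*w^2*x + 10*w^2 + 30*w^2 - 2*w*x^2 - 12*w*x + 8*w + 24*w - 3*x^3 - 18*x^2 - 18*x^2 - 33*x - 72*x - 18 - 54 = w^2*(5*x + 40) + w*(-2*x^2 - 12*x + 32) - 3*x^3 - 36*x^2 - 105*x - 72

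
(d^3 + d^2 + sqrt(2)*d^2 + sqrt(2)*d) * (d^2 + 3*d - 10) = d^5 + sqrt(2)*d^4 + 4*d^4 - 7*d^3 + 4*sqrt(2)*d^3 - 10*d^2 - 7*sqrt(2)*d^2 - 10*sqrt(2)*d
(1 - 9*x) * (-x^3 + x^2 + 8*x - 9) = 9*x^4 - 10*x^3 - 71*x^2 + 89*x - 9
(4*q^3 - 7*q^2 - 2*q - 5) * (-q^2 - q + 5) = -4*q^5 + 3*q^4 + 29*q^3 - 28*q^2 - 5*q - 25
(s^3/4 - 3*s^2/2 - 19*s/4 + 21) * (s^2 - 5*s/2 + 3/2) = s^5/4 - 17*s^4/8 - 5*s^3/8 + 245*s^2/8 - 477*s/8 + 63/2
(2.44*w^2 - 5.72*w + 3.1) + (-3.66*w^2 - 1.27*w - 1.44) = -1.22*w^2 - 6.99*w + 1.66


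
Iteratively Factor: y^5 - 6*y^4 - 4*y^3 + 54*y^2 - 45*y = (y - 3)*(y^4 - 3*y^3 - 13*y^2 + 15*y) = (y - 3)*(y + 3)*(y^3 - 6*y^2 + 5*y) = y*(y - 3)*(y + 3)*(y^2 - 6*y + 5) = y*(y - 3)*(y - 1)*(y + 3)*(y - 5)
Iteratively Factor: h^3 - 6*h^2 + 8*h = (h - 2)*(h^2 - 4*h) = h*(h - 2)*(h - 4)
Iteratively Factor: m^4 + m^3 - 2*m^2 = (m + 2)*(m^3 - m^2) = m*(m + 2)*(m^2 - m) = m^2*(m + 2)*(m - 1)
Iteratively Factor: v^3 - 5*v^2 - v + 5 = (v + 1)*(v^2 - 6*v + 5) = (v - 5)*(v + 1)*(v - 1)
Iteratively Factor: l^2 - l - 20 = (l + 4)*(l - 5)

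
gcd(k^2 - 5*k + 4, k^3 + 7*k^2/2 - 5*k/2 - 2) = k - 1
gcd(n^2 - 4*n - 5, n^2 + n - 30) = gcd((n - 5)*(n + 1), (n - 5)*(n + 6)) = n - 5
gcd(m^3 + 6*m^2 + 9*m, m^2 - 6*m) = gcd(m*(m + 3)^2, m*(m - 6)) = m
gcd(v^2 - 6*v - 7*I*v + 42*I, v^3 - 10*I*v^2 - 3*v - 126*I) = v - 7*I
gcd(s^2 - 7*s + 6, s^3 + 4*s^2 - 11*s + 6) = s - 1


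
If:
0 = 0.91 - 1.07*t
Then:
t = 0.85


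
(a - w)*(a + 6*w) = a^2 + 5*a*w - 6*w^2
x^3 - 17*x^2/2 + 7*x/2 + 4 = (x - 8)*(x - 1)*(x + 1/2)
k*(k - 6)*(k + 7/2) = k^3 - 5*k^2/2 - 21*k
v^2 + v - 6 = (v - 2)*(v + 3)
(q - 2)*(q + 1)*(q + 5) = q^3 + 4*q^2 - 7*q - 10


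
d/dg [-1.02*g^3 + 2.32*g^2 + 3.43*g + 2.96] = -3.06*g^2 + 4.64*g + 3.43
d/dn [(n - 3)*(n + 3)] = 2*n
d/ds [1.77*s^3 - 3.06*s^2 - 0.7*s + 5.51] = 5.31*s^2 - 6.12*s - 0.7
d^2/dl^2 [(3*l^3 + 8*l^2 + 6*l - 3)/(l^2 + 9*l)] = 6*(59*l^3 - 3*l^2 - 27*l - 81)/(l^3*(l^3 + 27*l^2 + 243*l + 729))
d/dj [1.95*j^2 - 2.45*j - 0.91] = 3.9*j - 2.45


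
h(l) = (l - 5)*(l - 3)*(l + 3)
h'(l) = (l - 5)*(l - 3) + (l - 5)*(l + 3) + (l - 3)*(l + 3) = 3*l^2 - 10*l - 9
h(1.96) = 15.68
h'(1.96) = -17.08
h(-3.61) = -34.72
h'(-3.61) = 66.20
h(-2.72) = 12.36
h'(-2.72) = 40.40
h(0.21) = 42.90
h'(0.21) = -10.97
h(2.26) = 10.67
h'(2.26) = -16.28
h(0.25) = 42.45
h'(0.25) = -11.31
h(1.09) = 30.54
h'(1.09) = -16.34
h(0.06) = 44.44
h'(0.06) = -9.59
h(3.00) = 0.00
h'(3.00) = -12.00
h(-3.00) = 0.00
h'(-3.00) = 48.00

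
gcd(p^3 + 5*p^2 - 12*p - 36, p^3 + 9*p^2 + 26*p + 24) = p + 2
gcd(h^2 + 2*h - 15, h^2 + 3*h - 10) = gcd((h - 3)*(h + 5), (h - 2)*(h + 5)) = h + 5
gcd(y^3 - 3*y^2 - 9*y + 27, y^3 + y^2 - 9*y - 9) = y^2 - 9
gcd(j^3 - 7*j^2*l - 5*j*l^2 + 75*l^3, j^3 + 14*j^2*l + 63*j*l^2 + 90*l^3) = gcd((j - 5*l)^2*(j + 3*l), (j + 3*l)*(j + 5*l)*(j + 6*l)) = j + 3*l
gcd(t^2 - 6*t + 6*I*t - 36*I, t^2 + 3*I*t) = 1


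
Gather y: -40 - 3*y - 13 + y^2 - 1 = y^2 - 3*y - 54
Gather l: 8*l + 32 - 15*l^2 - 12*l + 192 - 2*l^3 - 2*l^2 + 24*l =-2*l^3 - 17*l^2 + 20*l + 224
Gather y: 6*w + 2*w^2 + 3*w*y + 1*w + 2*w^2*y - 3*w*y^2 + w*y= 2*w^2 - 3*w*y^2 + 7*w + y*(2*w^2 + 4*w)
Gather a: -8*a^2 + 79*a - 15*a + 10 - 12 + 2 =-8*a^2 + 64*a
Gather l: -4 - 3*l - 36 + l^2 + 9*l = l^2 + 6*l - 40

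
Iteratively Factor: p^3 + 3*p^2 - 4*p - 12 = (p + 2)*(p^2 + p - 6) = (p + 2)*(p + 3)*(p - 2)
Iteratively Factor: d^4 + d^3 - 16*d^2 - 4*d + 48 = (d - 3)*(d^3 + 4*d^2 - 4*d - 16) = (d - 3)*(d + 4)*(d^2 - 4) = (d - 3)*(d + 2)*(d + 4)*(d - 2)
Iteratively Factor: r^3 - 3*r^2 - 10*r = (r)*(r^2 - 3*r - 10) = r*(r - 5)*(r + 2)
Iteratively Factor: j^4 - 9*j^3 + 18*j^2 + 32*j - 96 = (j - 3)*(j^3 - 6*j^2 + 32) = (j - 4)*(j - 3)*(j^2 - 2*j - 8) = (j - 4)*(j - 3)*(j + 2)*(j - 4)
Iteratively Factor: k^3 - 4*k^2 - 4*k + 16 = (k - 4)*(k^2 - 4) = (k - 4)*(k + 2)*(k - 2)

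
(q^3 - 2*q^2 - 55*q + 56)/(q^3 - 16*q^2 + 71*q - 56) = (q + 7)/(q - 7)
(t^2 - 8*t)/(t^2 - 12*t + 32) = t/(t - 4)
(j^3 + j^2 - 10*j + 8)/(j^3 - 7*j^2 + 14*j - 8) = (j + 4)/(j - 4)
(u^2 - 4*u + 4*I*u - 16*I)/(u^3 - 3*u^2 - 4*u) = (u + 4*I)/(u*(u + 1))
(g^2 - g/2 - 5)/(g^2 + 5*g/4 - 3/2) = 2*(2*g - 5)/(4*g - 3)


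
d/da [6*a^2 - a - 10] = 12*a - 1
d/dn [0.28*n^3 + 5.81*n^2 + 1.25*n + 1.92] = 0.84*n^2 + 11.62*n + 1.25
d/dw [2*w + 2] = 2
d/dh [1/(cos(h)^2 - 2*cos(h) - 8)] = 2*(cos(h) - 1)*sin(h)/(sin(h)^2 + 2*cos(h) + 7)^2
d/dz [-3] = 0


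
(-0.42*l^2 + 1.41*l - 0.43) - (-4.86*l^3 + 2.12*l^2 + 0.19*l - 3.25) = 4.86*l^3 - 2.54*l^2 + 1.22*l + 2.82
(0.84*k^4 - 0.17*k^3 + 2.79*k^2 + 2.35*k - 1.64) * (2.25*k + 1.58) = 1.89*k^5 + 0.9447*k^4 + 6.0089*k^3 + 9.6957*k^2 + 0.0230000000000006*k - 2.5912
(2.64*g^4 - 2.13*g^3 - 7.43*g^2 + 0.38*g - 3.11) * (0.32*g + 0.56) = 0.8448*g^5 + 0.7968*g^4 - 3.5704*g^3 - 4.0392*g^2 - 0.7824*g - 1.7416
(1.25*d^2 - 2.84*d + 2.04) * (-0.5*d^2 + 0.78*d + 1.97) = -0.625*d^4 + 2.395*d^3 - 0.7727*d^2 - 4.0036*d + 4.0188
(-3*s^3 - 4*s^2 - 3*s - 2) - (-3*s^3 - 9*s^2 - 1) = 5*s^2 - 3*s - 1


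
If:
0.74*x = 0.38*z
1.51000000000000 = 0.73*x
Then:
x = 2.07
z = 4.03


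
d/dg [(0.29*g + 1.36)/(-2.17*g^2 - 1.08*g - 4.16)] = (0.6293*g^2 + 5.9024*g + 0.2624)/(4.7089*g^4 + 4.6872*g^3 + 19.2208*g^2 + 8.9856*g + 17.3056)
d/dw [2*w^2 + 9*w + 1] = 4*w + 9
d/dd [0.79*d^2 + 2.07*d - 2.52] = 1.58*d + 2.07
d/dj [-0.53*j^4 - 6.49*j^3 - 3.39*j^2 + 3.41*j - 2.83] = -2.12*j^3 - 19.47*j^2 - 6.78*j + 3.41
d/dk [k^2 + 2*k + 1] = 2*k + 2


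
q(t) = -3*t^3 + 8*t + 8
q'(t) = 8 - 9*t^2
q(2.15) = -4.62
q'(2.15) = -33.60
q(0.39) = 10.94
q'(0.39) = 6.63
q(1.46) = 10.34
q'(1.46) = -11.18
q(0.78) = 12.82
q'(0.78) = 2.52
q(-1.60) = 7.49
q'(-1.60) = -15.04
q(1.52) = 9.62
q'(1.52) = -12.79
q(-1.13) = 3.29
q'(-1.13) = -3.49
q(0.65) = 12.38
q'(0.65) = 4.20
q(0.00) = 8.00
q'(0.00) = 8.00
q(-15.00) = 10013.00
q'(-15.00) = -2017.00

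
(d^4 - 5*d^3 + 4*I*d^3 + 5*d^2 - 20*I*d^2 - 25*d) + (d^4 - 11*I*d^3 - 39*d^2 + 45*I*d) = 2*d^4 - 5*d^3 - 7*I*d^3 - 34*d^2 - 20*I*d^2 - 25*d + 45*I*d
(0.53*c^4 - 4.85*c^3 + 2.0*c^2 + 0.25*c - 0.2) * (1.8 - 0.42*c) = -0.2226*c^5 + 2.991*c^4 - 9.57*c^3 + 3.495*c^2 + 0.534*c - 0.36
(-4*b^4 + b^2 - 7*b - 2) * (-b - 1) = 4*b^5 + 4*b^4 - b^3 + 6*b^2 + 9*b + 2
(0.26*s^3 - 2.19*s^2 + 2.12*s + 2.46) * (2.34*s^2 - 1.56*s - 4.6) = 0.6084*s^5 - 5.5302*s^4 + 7.1812*s^3 + 12.5232*s^2 - 13.5896*s - 11.316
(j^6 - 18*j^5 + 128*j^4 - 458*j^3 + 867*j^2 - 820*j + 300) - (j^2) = j^6 - 18*j^5 + 128*j^4 - 458*j^3 + 866*j^2 - 820*j + 300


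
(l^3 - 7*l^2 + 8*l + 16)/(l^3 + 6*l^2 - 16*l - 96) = (l^2 - 3*l - 4)/(l^2 + 10*l + 24)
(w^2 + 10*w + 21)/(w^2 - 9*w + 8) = (w^2 + 10*w + 21)/(w^2 - 9*w + 8)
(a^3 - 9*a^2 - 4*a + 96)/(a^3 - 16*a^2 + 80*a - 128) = (a + 3)/(a - 4)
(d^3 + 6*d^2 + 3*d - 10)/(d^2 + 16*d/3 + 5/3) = 3*(d^2 + d - 2)/(3*d + 1)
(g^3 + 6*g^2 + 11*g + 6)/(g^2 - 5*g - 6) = (g^2 + 5*g + 6)/(g - 6)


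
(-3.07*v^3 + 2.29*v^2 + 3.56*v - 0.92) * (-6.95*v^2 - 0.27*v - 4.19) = 21.3365*v^5 - 15.0866*v^4 - 12.497*v^3 - 4.1623*v^2 - 14.668*v + 3.8548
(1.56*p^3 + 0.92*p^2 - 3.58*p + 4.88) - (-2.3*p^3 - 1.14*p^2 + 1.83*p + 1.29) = 3.86*p^3 + 2.06*p^2 - 5.41*p + 3.59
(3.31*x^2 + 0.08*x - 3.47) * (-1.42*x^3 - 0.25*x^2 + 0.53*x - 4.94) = -4.7002*x^5 - 0.9411*x^4 + 6.6617*x^3 - 15.4415*x^2 - 2.2343*x + 17.1418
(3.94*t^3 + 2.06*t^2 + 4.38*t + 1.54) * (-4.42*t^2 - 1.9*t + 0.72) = -17.4148*t^5 - 16.5912*t^4 - 20.4368*t^3 - 13.6456*t^2 + 0.2276*t + 1.1088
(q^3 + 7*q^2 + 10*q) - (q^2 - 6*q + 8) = q^3 + 6*q^2 + 16*q - 8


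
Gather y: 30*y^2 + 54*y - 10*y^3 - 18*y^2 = -10*y^3 + 12*y^2 + 54*y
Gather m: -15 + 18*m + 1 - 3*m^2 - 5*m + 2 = -3*m^2 + 13*m - 12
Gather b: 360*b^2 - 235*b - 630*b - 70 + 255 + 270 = 360*b^2 - 865*b + 455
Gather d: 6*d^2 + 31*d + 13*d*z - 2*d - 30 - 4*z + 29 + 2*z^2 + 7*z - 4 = 6*d^2 + d*(13*z + 29) + 2*z^2 + 3*z - 5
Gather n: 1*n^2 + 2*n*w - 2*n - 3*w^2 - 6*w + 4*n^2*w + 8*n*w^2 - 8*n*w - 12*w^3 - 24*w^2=n^2*(4*w + 1) + n*(8*w^2 - 6*w - 2) - 12*w^3 - 27*w^2 - 6*w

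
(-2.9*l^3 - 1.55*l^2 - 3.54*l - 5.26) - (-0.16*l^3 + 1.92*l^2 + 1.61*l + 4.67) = -2.74*l^3 - 3.47*l^2 - 5.15*l - 9.93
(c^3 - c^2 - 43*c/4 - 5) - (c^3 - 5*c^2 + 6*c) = 4*c^2 - 67*c/4 - 5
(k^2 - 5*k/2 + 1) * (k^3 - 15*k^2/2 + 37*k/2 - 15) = k^5 - 10*k^4 + 153*k^3/4 - 275*k^2/4 + 56*k - 15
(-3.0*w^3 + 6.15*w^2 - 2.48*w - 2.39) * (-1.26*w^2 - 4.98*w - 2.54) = 3.78*w^5 + 7.191*w^4 - 19.8822*w^3 - 0.2592*w^2 + 18.2014*w + 6.0706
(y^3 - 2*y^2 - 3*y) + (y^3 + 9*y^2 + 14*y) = 2*y^3 + 7*y^2 + 11*y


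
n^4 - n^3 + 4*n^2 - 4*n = n*(n - 1)*(n - 2*I)*(n + 2*I)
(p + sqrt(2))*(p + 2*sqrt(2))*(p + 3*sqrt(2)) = p^3 + 6*sqrt(2)*p^2 + 22*p + 12*sqrt(2)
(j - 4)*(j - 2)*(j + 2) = j^3 - 4*j^2 - 4*j + 16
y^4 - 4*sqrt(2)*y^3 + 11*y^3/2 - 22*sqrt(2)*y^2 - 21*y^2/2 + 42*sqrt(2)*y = y*(y - 3/2)*(y + 7)*(y - 4*sqrt(2))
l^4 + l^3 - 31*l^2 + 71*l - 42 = (l - 3)*(l - 2)*(l - 1)*(l + 7)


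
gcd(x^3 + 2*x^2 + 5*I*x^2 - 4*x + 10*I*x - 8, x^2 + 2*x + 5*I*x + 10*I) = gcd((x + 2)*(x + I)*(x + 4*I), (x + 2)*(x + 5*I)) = x + 2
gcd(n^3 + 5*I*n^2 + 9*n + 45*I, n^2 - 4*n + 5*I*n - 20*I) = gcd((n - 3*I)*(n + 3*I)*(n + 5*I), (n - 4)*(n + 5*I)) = n + 5*I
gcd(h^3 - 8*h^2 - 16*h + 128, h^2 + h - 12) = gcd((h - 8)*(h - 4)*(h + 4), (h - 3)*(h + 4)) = h + 4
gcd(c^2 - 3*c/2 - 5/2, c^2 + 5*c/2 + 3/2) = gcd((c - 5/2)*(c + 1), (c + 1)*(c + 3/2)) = c + 1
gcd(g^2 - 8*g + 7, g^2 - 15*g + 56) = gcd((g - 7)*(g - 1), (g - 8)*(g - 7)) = g - 7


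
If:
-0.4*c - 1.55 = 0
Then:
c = -3.88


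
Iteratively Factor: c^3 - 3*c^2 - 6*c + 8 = (c - 4)*(c^2 + c - 2) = (c - 4)*(c + 2)*(c - 1)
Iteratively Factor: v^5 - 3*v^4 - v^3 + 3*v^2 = (v)*(v^4 - 3*v^3 - v^2 + 3*v) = v*(v - 1)*(v^3 - 2*v^2 - 3*v) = v*(v - 1)*(v + 1)*(v^2 - 3*v) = v^2*(v - 1)*(v + 1)*(v - 3)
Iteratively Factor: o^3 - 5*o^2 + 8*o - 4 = (o - 2)*(o^2 - 3*o + 2) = (o - 2)*(o - 1)*(o - 2)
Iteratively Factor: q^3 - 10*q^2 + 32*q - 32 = (q - 2)*(q^2 - 8*q + 16) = (q - 4)*(q - 2)*(q - 4)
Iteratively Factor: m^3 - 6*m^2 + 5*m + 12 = (m - 4)*(m^2 - 2*m - 3) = (m - 4)*(m + 1)*(m - 3)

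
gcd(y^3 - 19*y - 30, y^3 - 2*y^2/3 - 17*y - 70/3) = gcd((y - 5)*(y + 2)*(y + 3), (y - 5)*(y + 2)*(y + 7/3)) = y^2 - 3*y - 10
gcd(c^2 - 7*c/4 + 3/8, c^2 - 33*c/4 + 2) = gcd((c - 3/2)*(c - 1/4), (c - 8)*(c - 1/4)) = c - 1/4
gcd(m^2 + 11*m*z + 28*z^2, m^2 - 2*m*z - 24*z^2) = m + 4*z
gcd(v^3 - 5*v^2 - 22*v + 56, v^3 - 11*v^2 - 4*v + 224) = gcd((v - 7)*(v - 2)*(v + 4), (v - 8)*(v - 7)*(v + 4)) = v^2 - 3*v - 28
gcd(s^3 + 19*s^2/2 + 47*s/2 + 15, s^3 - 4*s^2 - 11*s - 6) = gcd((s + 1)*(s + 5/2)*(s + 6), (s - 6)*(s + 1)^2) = s + 1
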